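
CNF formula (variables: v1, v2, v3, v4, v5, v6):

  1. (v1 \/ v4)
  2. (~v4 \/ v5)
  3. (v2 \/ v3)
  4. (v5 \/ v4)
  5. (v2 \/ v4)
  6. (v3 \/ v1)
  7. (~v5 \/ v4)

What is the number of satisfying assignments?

10

Case analysis on v4 and v5:
  v4=1, v5=1: v6 free; 5 ways for (v1,v2,v3) × 2^1 = 10.
  v4=1, v5=0: a clause becomes empty — 0.
  v4=0, v5=1: a clause becomes empty — 0.
  v4=0, v5=0: a clause becomes empty — 0.
Total: 10 + 0 + 0 + 0 = 10.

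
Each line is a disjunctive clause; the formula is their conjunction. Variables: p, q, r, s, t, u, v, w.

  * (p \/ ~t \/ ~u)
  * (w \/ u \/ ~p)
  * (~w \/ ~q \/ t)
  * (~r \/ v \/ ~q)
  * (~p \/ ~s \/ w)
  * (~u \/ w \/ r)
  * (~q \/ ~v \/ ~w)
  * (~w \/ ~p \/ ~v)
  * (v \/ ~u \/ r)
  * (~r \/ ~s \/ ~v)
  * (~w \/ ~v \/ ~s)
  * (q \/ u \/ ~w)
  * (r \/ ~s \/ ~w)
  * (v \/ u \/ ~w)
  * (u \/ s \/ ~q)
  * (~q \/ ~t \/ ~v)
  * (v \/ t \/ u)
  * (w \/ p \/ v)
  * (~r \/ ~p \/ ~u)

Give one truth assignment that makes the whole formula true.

p=F, q=T, r=T, s=F, t=F, u=T, v=T, w=F

Check each clause:
  1. (p \/ ~u \/ ~t) — ~t is true.
  2. (w \/ ~p \/ u) — u is true.
  3. (~w \/ t \/ ~q) — ~w is true.
  4. (~q \/ ~r \/ v) — v is true.
  5. (w \/ ~s \/ ~p) — ~s is true.
  6. (w \/ r \/ ~u) — r is true.
  7. (~w \/ ~v \/ ~q) — ~w is true.
  8. (~p \/ ~w \/ ~v) — ~w is true.
  9. (~u \/ v \/ r) — r is true.
  10. (~v \/ ~s \/ ~r) — ~s is true.
  11. (~v \/ ~w \/ ~s) — ~w is true.
  12. (~w \/ q \/ u) — ~w is true.
  13. (~w \/ ~s \/ r) — ~w is true.
  14. (u \/ v \/ ~w) — ~w is true.
  15. (u \/ ~q \/ s) — u is true.
  16. (~v \/ ~q \/ ~t) — ~t is true.
  17. (t \/ v \/ u) — u is true.
  18. (v \/ p \/ w) — v is true.
  19. (~u \/ ~r \/ ~p) — ~p is true.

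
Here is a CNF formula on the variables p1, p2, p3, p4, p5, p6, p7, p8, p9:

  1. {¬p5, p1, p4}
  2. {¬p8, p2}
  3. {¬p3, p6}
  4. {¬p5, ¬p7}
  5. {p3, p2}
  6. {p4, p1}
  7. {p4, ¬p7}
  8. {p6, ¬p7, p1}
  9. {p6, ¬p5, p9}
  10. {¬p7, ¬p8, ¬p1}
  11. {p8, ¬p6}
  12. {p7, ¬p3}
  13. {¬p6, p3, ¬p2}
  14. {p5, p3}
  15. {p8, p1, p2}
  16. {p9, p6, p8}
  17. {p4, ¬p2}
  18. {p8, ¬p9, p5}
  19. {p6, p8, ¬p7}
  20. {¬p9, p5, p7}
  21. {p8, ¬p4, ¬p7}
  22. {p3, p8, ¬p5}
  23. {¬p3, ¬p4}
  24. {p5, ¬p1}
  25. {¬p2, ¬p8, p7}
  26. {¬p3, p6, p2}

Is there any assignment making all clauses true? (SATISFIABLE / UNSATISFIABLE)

UNSATISFIABLE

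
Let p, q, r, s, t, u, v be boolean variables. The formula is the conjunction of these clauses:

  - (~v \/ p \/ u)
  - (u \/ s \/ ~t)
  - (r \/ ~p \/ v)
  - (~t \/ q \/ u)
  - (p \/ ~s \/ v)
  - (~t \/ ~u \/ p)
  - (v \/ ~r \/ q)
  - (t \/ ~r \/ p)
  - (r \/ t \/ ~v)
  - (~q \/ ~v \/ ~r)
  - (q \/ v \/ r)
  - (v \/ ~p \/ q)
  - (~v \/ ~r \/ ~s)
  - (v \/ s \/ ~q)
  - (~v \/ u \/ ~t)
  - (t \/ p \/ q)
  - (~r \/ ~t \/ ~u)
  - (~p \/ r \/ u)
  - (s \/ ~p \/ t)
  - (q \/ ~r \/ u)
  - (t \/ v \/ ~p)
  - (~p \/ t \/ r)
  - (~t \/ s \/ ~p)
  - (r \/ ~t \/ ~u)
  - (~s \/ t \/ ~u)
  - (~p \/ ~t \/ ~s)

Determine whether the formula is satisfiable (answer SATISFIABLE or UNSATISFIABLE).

UNSATISFIABLE

t = True:
  v = True:
    propagation gives u=True, p=True, r=False; an empty clause results — contradiction.
  v = False:
    p = True:
      propagation gives r=True, q=True, s=True; contradiction.
    p = False:
      propagation gives s=False, u=True; contradiction.
t = False:
  v = True:
    propagation gives r=True, p=True, q=False, s=False; an empty clause results — contradiction.
  v = False:
    propagation gives p=False, s=False, r=False, q=True; an empty clause results — contradiction.
Every branch closes, so no satisfying assignment exists.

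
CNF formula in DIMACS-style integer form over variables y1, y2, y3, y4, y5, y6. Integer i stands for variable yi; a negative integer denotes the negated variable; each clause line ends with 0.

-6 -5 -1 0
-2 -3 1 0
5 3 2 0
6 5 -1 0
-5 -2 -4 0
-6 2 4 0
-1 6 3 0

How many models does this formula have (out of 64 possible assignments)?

Case analysis on y1 and y2:
  y1=1, y2=1: 5 of the 16 assignments to (y3,y4,y5,y6) work.
  y1=1, y2=0: remaining (y3,y4,y5,y6) ∈ {(1,0,1,0); (1,1,0,1); (1,1,1,0)} — 3.
  y1=0, y2=1: y6 free; 3 ways for (y3,y4,y5) × 2^1 = 6.
  y1=0, y2=0: 9 of the 16 assignments to (y3,y4,y5,y6) work.
Total: 5 + 3 + 6 + 9 = 23.

23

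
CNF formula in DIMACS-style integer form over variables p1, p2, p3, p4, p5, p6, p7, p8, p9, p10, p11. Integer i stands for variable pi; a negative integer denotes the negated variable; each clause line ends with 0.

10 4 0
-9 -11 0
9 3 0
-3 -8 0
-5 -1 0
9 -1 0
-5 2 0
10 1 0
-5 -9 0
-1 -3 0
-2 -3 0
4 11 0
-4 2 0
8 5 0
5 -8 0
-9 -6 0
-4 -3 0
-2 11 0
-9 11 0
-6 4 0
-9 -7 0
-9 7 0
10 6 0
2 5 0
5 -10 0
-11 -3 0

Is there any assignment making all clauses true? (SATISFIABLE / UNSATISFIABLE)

UNSATISFIABLE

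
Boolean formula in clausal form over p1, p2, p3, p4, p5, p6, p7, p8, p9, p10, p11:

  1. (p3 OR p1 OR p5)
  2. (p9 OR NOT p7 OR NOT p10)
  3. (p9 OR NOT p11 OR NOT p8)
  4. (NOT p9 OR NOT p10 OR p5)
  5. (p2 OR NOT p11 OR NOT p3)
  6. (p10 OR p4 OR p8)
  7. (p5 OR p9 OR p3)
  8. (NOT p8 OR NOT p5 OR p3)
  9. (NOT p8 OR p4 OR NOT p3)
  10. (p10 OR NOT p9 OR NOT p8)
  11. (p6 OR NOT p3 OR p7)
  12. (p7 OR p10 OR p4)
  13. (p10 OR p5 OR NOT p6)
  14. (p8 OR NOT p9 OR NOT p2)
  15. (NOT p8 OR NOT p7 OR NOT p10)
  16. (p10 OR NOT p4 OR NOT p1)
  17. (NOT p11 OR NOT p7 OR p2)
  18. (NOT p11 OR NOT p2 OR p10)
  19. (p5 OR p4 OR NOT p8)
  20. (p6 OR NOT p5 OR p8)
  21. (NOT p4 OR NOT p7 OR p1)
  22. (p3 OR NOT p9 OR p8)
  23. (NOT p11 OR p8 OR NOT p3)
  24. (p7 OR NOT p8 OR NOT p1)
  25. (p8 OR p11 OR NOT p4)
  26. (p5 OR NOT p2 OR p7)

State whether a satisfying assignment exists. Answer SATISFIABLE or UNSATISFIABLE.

Branch on p1: take p1 = False.
The remaining clauses are satisfied by p2 = False, p3 = True, p4 = False, p5 = True, p6 = True, p7 = False, p8 = False, p9 = True, p10 = True, p11 = False.
Every clause has at least one true literal under this assignment.
So p1=False  p2=False  p3=True  p4=False  p5=True  p6=True  p7=False  p8=False  p9=True  p10=True  p11=False is a satisfying assignment.

SATISFIABLE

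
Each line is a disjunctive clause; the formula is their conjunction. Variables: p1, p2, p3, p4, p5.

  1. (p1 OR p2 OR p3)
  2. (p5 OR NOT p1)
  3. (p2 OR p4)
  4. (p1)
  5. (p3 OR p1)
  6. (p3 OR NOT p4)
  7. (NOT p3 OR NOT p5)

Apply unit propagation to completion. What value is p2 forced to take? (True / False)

(p1) is a unit clause: p1 = True.
In (NOT p1 OR p5), NOT p1 is now false; p5 must hold, so p5 = True.
(NOT p5 OR NOT p3): since p5 = True, the clause reduces to (NOT p3). p3 = False.
(NOT p4 OR p3) with p3 = False leaves only NOT p4, so p4 = False.
From (p2 OR p4) and p4 = False: p2 = True.

True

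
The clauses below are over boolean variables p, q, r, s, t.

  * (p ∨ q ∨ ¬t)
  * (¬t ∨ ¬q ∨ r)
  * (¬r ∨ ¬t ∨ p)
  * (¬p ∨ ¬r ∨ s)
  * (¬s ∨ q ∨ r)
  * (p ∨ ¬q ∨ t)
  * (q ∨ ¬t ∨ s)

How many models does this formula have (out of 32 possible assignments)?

10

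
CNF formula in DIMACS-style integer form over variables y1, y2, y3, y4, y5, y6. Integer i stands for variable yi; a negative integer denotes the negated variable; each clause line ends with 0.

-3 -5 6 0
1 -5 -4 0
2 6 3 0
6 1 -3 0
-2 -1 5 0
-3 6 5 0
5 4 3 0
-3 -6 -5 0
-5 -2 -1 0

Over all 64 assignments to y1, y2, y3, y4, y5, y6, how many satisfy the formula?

15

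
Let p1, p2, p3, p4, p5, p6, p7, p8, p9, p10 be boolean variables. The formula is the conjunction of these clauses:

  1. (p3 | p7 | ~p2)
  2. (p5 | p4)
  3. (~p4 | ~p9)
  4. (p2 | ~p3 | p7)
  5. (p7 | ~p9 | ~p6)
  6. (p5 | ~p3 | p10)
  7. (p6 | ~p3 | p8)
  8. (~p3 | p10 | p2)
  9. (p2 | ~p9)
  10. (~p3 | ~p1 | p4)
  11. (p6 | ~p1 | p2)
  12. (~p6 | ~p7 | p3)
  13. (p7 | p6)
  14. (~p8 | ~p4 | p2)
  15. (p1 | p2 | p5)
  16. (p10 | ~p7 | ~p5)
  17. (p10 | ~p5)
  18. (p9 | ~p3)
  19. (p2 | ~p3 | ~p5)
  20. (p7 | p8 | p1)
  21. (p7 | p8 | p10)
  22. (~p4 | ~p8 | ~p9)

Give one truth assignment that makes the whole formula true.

p1 = True, p2 = True, p3 = False, p4 = False, p5 = True, p6 = False, p7 = True, p8 = True, p9 = False, p10 = True

Check each clause:
  1. (~p2 | p7 | p3) — p7 is true.
  2. (p5 | p4) — p5 is true.
  3. (~p9 | ~p4) — ~p4 is true.
  4. (~p3 | p2 | p7) — p2 is true.
  5. (~p6 | ~p9 | p7) — ~p6 is true.
  6. (p10 | ~p3 | p5) — p5 is true.
  7. (~p3 | p6 | p8) — p8 is true.
  8. (p10 | p2 | ~p3) — p10 is true.
  9. (p2 | ~p9) — p2 is true.
  10. (~p3 | p4 | ~p1) — ~p3 is true.
  11. (~p1 | p6 | p2) — p2 is true.
  12. (p3 | ~p7 | ~p6) — ~p6 is true.
  13. (p7 | p6) — p7 is true.
  14. (~p4 | p2 | ~p8) — p2 is true.
  15. (p2 | p1 | p5) — p1 is true.
  16. (p10 | ~p5 | ~p7) — p10 is true.
  17. (p10 | ~p5) — p10 is true.
  18. (p9 | ~p3) — ~p3 is true.
  19. (~p5 | ~p3 | p2) — p2 is true.
  20. (p7 | p8 | p1) — p8 is true.
  21. (p8 | p10 | p7) — p8 is true.
  22. (~p4 | ~p9 | ~p8) — ~p4 is true.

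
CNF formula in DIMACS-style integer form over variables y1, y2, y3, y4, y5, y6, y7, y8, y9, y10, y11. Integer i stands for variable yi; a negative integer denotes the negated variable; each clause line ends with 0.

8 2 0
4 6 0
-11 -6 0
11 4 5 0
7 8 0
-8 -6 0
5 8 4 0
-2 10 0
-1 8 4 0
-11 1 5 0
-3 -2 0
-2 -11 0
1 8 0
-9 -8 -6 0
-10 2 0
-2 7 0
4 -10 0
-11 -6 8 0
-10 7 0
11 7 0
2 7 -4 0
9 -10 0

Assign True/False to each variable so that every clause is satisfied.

y3 occurs only negated in the remaining clauses — set y3 = False.
y7 occurs only positively in the remaining clauses — set y7 = True.
Branch on y1: take y1 = True.
The remaining clauses are satisfied by y2 = True, y4 = True, y5 = False, y6 = False, y8 = True, y9 = True, y10 = True, y11 = False.
Every clause has at least one true literal under this assignment.

y1=True, y2=True, y3=False, y4=True, y5=False, y6=False, y7=True, y8=True, y9=True, y10=True, y11=False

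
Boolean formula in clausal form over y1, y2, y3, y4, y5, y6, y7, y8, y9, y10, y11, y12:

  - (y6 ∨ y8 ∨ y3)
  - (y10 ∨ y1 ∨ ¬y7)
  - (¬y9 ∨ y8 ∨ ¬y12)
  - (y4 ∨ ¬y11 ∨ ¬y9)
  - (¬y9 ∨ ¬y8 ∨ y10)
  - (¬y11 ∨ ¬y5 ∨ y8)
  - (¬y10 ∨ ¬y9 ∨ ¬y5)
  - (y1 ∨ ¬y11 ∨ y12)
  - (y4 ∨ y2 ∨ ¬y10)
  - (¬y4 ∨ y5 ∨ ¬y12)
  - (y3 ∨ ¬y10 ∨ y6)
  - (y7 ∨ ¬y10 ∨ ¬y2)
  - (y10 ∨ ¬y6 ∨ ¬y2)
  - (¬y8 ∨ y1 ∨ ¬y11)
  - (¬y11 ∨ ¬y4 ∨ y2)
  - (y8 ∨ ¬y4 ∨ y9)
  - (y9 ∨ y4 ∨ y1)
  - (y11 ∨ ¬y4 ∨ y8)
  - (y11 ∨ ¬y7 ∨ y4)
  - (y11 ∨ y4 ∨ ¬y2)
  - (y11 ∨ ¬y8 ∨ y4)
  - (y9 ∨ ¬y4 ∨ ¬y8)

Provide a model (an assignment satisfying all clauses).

Pure literal: y3 appears only positively; assign y3 = True.
Set y1 = False and propagate.
Try y2 = False.
Branch on y4: take y4 = True.
  then y11 is forced to False.
  then y8 is forced to True.
  then y9 is forced to True.
  then y10 is forced to True.
  then y5 is forced to False.
  then y12 is forced to False.
y6, y7 are now unconstrained; take y6 = False, y7 = False.
Every clause has at least one true literal under this assignment.

y1 = False, y2 = False, y3 = True, y4 = True, y5 = False, y6 = False, y7 = False, y8 = True, y9 = True, y10 = True, y11 = False, y12 = False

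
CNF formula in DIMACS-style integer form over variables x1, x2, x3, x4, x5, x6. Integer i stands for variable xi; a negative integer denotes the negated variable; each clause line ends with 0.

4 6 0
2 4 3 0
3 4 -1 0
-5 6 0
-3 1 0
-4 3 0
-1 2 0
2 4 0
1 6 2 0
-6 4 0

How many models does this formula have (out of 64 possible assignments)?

3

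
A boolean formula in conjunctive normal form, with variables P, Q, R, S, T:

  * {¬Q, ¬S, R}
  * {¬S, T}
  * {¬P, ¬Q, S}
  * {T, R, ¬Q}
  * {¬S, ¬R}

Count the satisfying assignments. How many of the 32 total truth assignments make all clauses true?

Case analysis on S and Q:
  S=T, Q=T: a clause becomes empty — 0.
  S=T, Q=F: remaining (P,R,T) ∈ {(F,F,T); (T,F,T)} — 2.
  S=F, Q=T: remaining (P,R,T) ∈ {(F,F,T); (F,T,F); (F,T,T)} — 3.
  S=F, Q=F: P, R, T free → 2^3 = 8.
Total: 0 + 2 + 3 + 8 = 13.

13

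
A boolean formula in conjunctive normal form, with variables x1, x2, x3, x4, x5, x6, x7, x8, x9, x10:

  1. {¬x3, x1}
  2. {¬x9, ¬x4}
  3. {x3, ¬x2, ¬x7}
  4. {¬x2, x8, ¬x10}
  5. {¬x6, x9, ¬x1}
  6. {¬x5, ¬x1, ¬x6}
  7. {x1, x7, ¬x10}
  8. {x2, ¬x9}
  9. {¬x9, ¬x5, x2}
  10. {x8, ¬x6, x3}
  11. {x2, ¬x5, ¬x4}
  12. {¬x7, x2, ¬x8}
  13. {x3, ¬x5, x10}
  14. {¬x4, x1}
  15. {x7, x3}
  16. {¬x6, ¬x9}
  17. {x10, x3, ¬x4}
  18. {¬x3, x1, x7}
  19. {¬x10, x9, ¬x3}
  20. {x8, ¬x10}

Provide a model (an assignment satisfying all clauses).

x1=T, x2=T, x3=T, x4=T, x5=F, x6=F, x7=F, x8=T, x9=F, x10=F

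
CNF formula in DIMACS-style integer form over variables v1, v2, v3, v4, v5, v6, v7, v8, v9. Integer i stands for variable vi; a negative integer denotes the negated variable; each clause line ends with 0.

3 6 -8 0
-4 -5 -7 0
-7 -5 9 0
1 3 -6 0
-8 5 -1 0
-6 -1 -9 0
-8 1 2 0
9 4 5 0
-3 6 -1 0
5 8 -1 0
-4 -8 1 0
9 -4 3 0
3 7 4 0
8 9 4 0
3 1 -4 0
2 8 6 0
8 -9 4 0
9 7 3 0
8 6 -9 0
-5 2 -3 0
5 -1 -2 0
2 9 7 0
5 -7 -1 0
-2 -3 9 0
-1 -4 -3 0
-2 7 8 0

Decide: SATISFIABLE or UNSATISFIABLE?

SATISFIABLE

Branch on v1: take v1 = False.
Set v2 = True and propagate.
The remaining clauses are satisfied by v3 = True, v4 = False, v5 = False, v6 = False, v7 = False, v8 = True, v9 = True.
Every clause has at least one true literal under this assignment.
So v1=F  v2=T  v3=T  v4=F  v5=F  v6=F  v7=F  v8=T  v9=T is a satisfying assignment.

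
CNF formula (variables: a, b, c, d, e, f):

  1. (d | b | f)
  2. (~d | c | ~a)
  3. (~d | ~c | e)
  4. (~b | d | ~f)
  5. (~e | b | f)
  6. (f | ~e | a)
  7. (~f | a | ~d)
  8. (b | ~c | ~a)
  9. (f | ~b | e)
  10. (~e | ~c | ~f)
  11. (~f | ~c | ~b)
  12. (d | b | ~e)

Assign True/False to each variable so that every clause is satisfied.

a=False, b=False, c=False, d=False, e=False, f=True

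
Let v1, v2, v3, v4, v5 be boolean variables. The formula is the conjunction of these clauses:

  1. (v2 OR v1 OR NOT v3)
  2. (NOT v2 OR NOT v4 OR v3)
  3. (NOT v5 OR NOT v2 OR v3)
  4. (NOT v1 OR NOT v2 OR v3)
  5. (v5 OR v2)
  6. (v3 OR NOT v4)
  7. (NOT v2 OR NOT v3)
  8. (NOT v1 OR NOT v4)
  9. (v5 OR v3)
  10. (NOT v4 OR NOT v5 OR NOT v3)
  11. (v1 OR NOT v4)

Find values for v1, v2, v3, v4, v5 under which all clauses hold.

v1=T, v2=F, v3=T, v4=F, v5=T

Pure literal: v4 appears only negated; assign v4 = False.
Branch on v1: take v1 = True.
For the remaining variables, v2 = False, v3 = True, v5 = True works.
Check each clause:
  1. (NOT v3 OR v1 OR v2) — v1 is true.
  2. (NOT v2 OR v3 OR NOT v4) — v3 is true.
  3. (NOT v2 OR NOT v5 OR v3) — v3 is true.
  4. (NOT v1 OR NOT v2 OR v3) — v3 is true.
  5. (v2 OR v5) — v5 is true.
  6. (NOT v4 OR v3) — v3 is true.
  7. (NOT v3 OR NOT v2) — NOT v2 is true.
  8. (NOT v4 OR NOT v1) — NOT v4 is true.
  9. (v3 OR v5) — v3 is true.
  10. (NOT v3 OR NOT v4 OR NOT v5) — NOT v4 is true.
  11. (NOT v4 OR v1) — v1 is true.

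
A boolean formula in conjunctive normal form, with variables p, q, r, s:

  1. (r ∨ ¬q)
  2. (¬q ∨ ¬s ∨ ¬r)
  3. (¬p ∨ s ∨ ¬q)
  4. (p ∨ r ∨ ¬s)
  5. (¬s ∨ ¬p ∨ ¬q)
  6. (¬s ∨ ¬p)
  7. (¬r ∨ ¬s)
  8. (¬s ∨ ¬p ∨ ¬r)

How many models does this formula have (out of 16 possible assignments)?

5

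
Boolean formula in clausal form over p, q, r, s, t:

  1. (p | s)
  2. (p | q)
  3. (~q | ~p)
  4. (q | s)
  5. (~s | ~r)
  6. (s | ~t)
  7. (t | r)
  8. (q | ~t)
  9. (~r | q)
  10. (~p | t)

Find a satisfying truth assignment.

Set p = False and propagate.
  then s is forced to True.
  then q is forced to True.
  then r is forced to False.
  then t is forced to True.

p=F  q=T  r=F  s=T  t=T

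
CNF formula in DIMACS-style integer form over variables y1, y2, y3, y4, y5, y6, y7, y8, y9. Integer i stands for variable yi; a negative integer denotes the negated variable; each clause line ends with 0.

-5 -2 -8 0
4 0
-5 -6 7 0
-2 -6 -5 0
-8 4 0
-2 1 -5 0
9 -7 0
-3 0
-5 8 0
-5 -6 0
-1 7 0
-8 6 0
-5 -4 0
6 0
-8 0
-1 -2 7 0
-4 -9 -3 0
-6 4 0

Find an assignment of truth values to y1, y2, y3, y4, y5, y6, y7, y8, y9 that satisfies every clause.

y1=T  y2=T  y3=F  y4=T  y5=F  y6=T  y7=T  y8=F  y9=T

(y4) is a unit clause, so y4 = True.
(~y3) is a unit clause, so y3 = False.
The clause (~y5) is unit: y5 must be False.
Unit propagation: (y6) forces y6 = True.
(~y8) is a unit clause, so y8 = False.
Pure literal: y9 appears only positively; assign y9 = True.
Branch on y1: take y1 = True.
  then y7 is forced to True.
y2 is now unconstrained; take y2 = True.
Every clause has at least one true literal under this assignment.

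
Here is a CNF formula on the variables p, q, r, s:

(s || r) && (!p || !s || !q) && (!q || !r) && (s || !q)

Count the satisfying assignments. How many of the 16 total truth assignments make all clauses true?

7

Case analysis on q and s:
  q=1, s=1: remaining (p,r) ∈ {(0,0)} — 1.
  q=1, s=0: a clause becomes empty — 0.
  q=0, s=1: remaining (p,r) ∈ {(0,0); (0,1); (1,0); (1,1)} — 4.
  q=0, s=0: remaining (p,r) ∈ {(0,1); (1,1)} — 2.
Total: 1 + 0 + 4 + 2 = 7.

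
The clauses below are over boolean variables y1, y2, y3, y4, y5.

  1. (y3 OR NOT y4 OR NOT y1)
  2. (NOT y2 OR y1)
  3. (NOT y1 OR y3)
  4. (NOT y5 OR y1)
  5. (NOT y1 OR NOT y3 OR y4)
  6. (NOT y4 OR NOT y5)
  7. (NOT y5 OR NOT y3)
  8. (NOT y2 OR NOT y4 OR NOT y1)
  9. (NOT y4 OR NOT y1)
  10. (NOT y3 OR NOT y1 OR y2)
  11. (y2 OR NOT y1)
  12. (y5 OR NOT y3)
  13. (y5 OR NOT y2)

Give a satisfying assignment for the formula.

Branch on y1: take y1 = False.
  then y2 is forced to False.
  then y5 is forced to False.
  then y3 is forced to False.
y4 is now unconstrained; take y4 = False.
Check each clause:
  1. (NOT y1 OR y3 OR NOT y4) — NOT y4 is true.
  2. (y1 OR NOT y2) — NOT y2 is true.
  3. (y3 OR NOT y1) — NOT y1 is true.
  4. (NOT y5 OR y1) — NOT y5 is true.
  5. (y4 OR NOT y1 OR NOT y3) — NOT y3 is true.
  6. (NOT y5 OR NOT y4) — NOT y5 is true.
  7. (NOT y3 OR NOT y5) — NOT y5 is true.
  8. (NOT y2 OR NOT y4 OR NOT y1) — NOT y4 is true.
  9. (NOT y1 OR NOT y4) — NOT y4 is true.
  10. (NOT y1 OR NOT y3 OR y2) — NOT y3 is true.
  11. (y2 OR NOT y1) — NOT y1 is true.
  12. (y5 OR NOT y3) — NOT y3 is true.
  13. (NOT y2 OR y5) — NOT y2 is true.

y1 = 0  y2 = 0  y3 = 0  y4 = 0  y5 = 0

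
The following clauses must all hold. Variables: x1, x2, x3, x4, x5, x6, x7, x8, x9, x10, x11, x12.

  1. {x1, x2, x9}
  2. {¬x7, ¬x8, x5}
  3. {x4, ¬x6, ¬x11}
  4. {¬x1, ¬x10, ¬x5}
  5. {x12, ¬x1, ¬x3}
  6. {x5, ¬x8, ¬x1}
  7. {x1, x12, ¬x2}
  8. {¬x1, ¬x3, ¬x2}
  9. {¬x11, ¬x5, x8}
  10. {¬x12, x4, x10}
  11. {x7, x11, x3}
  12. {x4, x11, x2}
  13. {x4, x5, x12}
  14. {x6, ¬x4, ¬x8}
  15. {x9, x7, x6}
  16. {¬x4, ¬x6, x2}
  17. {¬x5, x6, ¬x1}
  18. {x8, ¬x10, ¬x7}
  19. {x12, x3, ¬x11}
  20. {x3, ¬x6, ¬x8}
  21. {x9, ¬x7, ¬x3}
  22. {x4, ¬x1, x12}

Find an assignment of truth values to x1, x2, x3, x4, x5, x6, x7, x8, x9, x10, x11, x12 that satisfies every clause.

Pure literal: x9 appears only positively; assign x9 = True.
Try x1 = False.
Set x2 = False and propagate.
Set x3 = True and propagate.
The remaining clauses are satisfied by x4 = True, x5 = False, x6 = False, x7 = False, x8 = False, x10 = True, x11 = True, x12 = False.

x1 = False, x2 = False, x3 = True, x4 = True, x5 = False, x6 = False, x7 = False, x8 = False, x9 = True, x10 = True, x11 = True, x12 = False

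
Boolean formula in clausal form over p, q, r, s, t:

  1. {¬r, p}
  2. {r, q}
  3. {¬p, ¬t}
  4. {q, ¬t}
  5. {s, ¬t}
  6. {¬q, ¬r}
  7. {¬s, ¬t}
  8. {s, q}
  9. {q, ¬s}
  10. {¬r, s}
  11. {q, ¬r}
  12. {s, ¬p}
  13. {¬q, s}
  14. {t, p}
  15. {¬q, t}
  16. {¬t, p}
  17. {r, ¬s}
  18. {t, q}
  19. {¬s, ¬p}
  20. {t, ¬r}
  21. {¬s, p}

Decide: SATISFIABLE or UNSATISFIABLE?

s = True:
  propagation gives t=False, q=True; an empty clause results — contradiction.
s = False:
  propagation gives t=False, q=True; an empty clause results — contradiction.
Every branch closes, so no satisfying assignment exists.

UNSATISFIABLE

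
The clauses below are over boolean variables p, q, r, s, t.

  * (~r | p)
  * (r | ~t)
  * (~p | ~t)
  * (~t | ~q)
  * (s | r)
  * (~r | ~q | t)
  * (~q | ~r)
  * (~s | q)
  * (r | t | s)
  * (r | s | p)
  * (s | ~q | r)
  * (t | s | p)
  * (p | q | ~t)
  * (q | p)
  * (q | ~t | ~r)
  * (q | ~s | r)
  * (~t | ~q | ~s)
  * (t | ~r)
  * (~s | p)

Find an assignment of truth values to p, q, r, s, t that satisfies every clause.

p=T  q=T  r=F  s=T  t=F

Check each clause:
  1. (p | ~r) — p is true.
  2. (~t | r) — ~t is true.
  3. (~t | ~p) — ~t is true.
  4. (~q | ~t) — ~t is true.
  5. (s | r) — s is true.
  6. (~r | t | ~q) — ~r is true.
  7. (~q | ~r) — ~r is true.
  8. (q | ~s) — q is true.
  9. (s | t | r) — s is true.
  10. (r | p | s) — p is true.
  11. (r | s | ~q) — s is true.
  12. (s | t | p) — p is true.
  13. (~t | q | p) — p is true.
  14. (q | p) — p is true.
  15. (~t | q | ~r) — q is true.
  16. (r | q | ~s) — q is true.
  17. (~t | ~s | ~q) — ~t is true.
  18. (~r | t) — ~r is true.
  19. (~s | p) — p is true.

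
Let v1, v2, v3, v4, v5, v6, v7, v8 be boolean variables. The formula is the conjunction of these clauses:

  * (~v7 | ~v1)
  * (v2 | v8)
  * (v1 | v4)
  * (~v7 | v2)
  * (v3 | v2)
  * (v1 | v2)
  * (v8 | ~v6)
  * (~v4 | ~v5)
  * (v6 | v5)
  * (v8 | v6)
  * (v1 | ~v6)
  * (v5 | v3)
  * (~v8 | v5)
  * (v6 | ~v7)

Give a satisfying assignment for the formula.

v1 = True, v2 = True, v3 = True, v4 = False, v5 = True, v6 = False, v7 = False, v8 = True

Pure literal: v2 appears only positively; assign v2 = True.
Pure literal: v3 appears only positively; assign v3 = True.
Branch on v1: take v1 = True.
  then v7 is forced to False.
Try v4 = False.
Try v5 = True.
For the remaining variables, v6 = False, v8 = True works.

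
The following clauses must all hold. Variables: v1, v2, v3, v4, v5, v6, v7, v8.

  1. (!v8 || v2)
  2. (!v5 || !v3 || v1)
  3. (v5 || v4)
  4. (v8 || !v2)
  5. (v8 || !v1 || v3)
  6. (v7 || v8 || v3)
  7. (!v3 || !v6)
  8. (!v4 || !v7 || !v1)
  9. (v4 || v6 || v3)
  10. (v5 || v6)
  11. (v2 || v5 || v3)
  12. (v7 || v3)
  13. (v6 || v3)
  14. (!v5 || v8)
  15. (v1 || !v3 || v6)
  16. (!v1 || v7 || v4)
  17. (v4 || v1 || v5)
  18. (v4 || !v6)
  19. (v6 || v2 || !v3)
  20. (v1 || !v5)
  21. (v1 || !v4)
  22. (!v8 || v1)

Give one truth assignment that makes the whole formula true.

v1 = 1, v2 = 1, v3 = 1, v4 = 1, v5 = 1, v6 = 0, v7 = 0, v8 = 1

Try v1 = True.
Set v2 = True and propagate.
  then v8 is forced to True.
The remaining clauses are satisfied by v3 = True, v4 = True, v5 = True, v6 = False, v7 = False.
Every clause has at least one true literal under this assignment.
Check each clause:
  1. (!v8 || v2) — v2 is true.
  2. (!v3 || !v5 || v1) — v1 is true.
  3. (v5 || v4) — v4 is true.
  4. (v8 || !v2) — v8 is true.
  5. (!v1 || v3 || v8) — v8 is true.
  6. (v7 || v3 || v8) — v8 is true.
  7. (!v3 || !v6) — !v6 is true.
  8. (!v7 || !v4 || !v1) — !v7 is true.
  9. (v4 || v3 || v6) — v3 is true.
  10. (v6 || v5) — v5 is true.
  11. (v2 || v5 || v3) — v2 is true.
  12. (v3 || v7) — v3 is true.
  13. (v6 || v3) — v3 is true.
  14. (!v5 || v8) — v8 is true.
  15. (!v3 || v1 || v6) — v1 is true.
  16. (v4 || !v1 || v7) — v4 is true.
  17. (v5 || v1 || v4) — v1 is true.
  18. (!v6 || v4) — !v6 is true.
  19. (v2 || !v3 || v6) — v2 is true.
  20. (!v5 || v1) — v1 is true.
  21. (!v4 || v1) — v1 is true.
  22. (v1 || !v8) — v1 is true.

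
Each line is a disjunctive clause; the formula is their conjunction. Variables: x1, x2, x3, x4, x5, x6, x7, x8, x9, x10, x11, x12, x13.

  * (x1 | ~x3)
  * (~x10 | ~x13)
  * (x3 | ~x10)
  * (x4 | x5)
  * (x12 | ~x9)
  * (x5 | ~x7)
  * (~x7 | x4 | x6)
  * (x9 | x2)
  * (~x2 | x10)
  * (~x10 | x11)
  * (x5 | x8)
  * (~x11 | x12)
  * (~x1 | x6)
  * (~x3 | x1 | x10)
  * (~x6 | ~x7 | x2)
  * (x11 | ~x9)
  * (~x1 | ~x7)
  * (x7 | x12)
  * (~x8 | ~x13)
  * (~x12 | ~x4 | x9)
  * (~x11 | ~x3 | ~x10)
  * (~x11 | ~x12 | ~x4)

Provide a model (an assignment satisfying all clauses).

x1=0  x2=0  x3=0  x4=0  x5=1  x6=0  x7=0  x8=1  x9=1  x10=0  x11=1  x12=1  x13=0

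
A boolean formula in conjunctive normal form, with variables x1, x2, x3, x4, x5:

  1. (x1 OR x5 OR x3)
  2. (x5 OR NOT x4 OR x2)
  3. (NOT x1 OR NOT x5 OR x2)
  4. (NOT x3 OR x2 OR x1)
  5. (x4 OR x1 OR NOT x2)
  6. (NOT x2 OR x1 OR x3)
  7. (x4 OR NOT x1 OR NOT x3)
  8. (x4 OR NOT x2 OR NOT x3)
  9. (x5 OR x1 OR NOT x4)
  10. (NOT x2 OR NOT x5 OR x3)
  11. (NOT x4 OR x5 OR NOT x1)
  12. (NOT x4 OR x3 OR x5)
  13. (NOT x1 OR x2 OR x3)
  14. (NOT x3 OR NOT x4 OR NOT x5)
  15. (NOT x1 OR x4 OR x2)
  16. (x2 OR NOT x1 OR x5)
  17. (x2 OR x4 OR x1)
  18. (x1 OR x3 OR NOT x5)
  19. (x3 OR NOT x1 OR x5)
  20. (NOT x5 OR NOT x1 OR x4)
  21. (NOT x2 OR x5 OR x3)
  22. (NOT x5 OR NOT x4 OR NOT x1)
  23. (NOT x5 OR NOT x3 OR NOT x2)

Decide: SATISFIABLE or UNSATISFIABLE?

UNSATISFIABLE

x1 = True:
  x5 = True:
    propagation gives x2=True, x3=True; an empty clause results — contradiction.
  x5 = False:
    propagation gives x4=False, x3=False; an empty clause results — contradiction.
x1 = False:
  x3 = True:
    propagation gives x2=True, x4=True, x5=True; an empty clause results — contradiction.
  x3 = False:
    propagation gives x5=True; an empty clause results — contradiction.
Every branch closes, so no satisfying assignment exists.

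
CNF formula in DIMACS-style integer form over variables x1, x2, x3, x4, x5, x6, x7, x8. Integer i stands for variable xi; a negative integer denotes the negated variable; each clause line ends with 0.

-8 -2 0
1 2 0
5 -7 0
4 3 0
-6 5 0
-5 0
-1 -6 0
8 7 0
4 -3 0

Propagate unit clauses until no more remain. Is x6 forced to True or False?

False

(!x5) stands alone — x5 = False.
(!x7 || x5): since x5 = False, the clause reduces to (!x7). x7 = False.
In (!x6 || x5), x5 is now false; !x6 must hold, so x6 = False.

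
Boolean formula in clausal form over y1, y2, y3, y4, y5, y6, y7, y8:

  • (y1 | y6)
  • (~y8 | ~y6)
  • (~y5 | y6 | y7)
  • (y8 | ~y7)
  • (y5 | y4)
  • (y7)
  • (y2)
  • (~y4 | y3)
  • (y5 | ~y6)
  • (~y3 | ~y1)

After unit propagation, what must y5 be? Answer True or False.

(y7) is a unit clause: y7 = True.
(y8 | ~y7): since y7 = True, the clause reduces to (y8). y8 = True.
(~y6 | ~y8) with y8 = True leaves only ~y6, so y6 = False.
(y6 | y1): since y6 = False, the clause reduces to (y1). y1 = True.
(y2) stands alone — y2 = True.
In (~y3 | ~y1), ~y1 is now false; ~y3 must hold, so y3 = False.
In (~y4 | y3), y3 is now false; ~y4 must hold, so y4 = False.
(y5 | y4) with y4 = False leaves only y5, so y5 = True.

True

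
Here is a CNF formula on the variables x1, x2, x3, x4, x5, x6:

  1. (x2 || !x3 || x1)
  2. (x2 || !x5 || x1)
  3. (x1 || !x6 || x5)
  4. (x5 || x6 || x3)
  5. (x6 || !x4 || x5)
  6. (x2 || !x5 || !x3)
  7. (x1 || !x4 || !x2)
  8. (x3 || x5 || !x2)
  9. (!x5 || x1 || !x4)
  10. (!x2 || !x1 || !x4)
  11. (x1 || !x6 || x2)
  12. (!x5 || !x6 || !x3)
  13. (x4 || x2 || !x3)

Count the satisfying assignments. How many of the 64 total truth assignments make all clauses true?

16

Split on x2, then x5.
  x2=T, x5=T: x1 free; 3 ways for (x3,x4,x6) × 2^1 = 6.
  x2=T, x5=F: remaining (x1,x3,x4,x6) ∈ {(F,T,F,F); (T,T,F,F); (T,T,F,T)} — 3.
  x2=F, x5=T: remaining (x1,x3,x4,x6) ∈ {(T,F,F,F); (T,F,F,T); (T,F,T,F); (T,F,T,T)} — 4.
  x2=F, x5=F: remaining (x1,x3,x4,x6) ∈ {(T,F,F,T); (T,F,T,T); (T,T,T,T)} — 3.
Total: 6 + 3 + 4 + 3 = 16.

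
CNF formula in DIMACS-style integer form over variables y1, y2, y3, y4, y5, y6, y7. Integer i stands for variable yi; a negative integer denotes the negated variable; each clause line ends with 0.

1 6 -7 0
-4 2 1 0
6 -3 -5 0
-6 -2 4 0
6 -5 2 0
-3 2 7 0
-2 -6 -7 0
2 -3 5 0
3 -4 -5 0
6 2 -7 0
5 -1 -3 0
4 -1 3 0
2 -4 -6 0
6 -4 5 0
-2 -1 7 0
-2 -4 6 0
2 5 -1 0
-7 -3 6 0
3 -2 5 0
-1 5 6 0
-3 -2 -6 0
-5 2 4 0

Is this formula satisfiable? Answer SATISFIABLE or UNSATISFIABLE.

SATISFIABLE

Set y1 = False and propagate.
Set y2 = True and propagate.
Set y3 = False and propagate.
  then y5 is forced to True.
  then y4 is forced to False.
  then y6 is forced to False.
  then y7 is forced to False.
So y1=False, y2=True, y3=False, y4=False, y5=True, y6=False, y7=False is a satisfying assignment.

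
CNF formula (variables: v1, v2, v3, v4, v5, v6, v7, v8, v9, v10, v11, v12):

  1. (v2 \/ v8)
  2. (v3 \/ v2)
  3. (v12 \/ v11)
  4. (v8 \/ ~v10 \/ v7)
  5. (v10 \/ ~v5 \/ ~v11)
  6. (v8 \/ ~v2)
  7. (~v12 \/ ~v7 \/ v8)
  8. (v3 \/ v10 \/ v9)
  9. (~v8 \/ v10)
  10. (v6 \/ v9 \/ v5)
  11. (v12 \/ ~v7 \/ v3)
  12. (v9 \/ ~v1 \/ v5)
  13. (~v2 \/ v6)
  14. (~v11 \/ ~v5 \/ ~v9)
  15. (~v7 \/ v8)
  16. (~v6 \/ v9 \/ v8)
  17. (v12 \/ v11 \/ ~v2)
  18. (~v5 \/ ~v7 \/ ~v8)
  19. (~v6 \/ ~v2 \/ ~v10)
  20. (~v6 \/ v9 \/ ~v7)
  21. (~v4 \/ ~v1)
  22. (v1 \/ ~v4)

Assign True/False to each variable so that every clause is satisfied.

v1=False, v2=False, v3=True, v4=False, v5=True, v6=True, v7=False, v8=True, v9=False, v10=True, v11=True, v12=True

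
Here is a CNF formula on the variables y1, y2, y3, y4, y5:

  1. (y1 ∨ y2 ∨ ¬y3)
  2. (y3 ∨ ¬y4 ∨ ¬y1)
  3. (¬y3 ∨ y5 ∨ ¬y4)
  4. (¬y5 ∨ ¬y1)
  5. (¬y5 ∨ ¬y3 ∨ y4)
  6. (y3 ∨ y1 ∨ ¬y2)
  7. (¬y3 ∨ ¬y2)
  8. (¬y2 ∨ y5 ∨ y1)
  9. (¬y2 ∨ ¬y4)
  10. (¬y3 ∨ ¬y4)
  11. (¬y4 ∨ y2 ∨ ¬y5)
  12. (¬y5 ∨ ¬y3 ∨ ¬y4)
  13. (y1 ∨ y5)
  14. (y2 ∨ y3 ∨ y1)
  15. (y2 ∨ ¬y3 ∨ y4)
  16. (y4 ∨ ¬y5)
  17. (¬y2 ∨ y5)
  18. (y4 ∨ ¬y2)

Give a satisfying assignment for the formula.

y1 = 1, y2 = 0, y3 = 0, y4 = 0, y5 = 0

Try y1 = True.
  then y5 is forced to False.
  then y2 is forced to False.
For the remaining variables, y3 = False, y4 = False works.
Every clause has at least one true literal under this assignment.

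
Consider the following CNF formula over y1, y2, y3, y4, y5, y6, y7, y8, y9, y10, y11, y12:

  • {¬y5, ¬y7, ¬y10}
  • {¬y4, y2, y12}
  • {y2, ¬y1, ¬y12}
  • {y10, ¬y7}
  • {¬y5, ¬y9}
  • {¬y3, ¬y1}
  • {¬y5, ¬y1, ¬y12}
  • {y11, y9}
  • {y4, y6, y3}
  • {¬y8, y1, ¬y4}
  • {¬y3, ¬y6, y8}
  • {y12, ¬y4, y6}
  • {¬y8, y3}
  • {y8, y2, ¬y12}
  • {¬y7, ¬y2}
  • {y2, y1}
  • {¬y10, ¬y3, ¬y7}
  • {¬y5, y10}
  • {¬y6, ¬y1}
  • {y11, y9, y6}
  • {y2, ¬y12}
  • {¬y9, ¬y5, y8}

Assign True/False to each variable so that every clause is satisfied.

y1 = False  y2 = True  y3 = False  y4 = True  y5 = False  y6 = True  y7 = False  y8 = False  y9 = True  y10 = True  y11 = True  y12 = True

Check each clause:
  1. {¬y10, ¬y7, ¬y5} — ¬y7 is true.
  2. {y2, y12, ¬y4} — y2 is true.
  3. {¬y1, ¬y12, y2} — y2 is true.
  4. {y10, ¬y7} — ¬y7 is true.
  5. {¬y9, ¬y5} — ¬y5 is true.
  6. {¬y1, ¬y3} — ¬y3 is true.
  7. {¬y1, ¬y12, ¬y5} — ¬y5 is true.
  8. {y9, y11} — y9 is true.
  9. {y3, y6, y4} — y4 is true.
  10. {¬y4, ¬y8, y1} — ¬y8 is true.
  11. {¬y6, ¬y3, y8} — ¬y3 is true.
  12. {¬y4, y6, y12} — y12 is true.
  13. {y3, ¬y8} — ¬y8 is true.
  14. {y2, y8, ¬y12} — y2 is true.
  15. {¬y7, ¬y2} — ¬y7 is true.
  16. {y1, y2} — y2 is true.
  17. {¬y10, ¬y7, ¬y3} — ¬y7 is true.
  18. {¬y5, y10} — y10 is true.
  19. {¬y6, ¬y1} — ¬y1 is true.
  20. {y9, y6, y11} — y9 is true.
  21. {¬y12, y2} — y2 is true.
  22. {y8, ¬y5, ¬y9} — ¬y5 is true.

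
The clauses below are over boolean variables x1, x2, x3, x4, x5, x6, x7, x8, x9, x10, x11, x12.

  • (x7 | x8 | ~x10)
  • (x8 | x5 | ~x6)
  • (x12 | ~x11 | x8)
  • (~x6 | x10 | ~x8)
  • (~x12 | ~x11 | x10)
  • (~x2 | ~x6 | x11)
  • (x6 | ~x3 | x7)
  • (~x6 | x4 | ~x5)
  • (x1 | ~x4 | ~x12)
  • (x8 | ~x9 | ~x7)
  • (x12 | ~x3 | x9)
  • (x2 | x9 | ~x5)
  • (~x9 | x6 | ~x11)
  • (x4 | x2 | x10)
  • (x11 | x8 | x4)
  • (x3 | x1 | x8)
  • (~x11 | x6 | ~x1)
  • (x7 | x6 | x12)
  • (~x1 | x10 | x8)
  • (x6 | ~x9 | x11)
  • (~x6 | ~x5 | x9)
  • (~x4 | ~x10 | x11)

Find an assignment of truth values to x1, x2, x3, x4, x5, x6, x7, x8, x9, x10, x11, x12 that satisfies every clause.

x1=F, x2=T, x3=F, x4=F, x5=T, x6=F, x7=F, x8=T, x9=F, x10=T, x11=T, x12=T

Check each clause:
  1. (~x10 | x8 | x7) — x8 is true.
  2. (x5 | x8 | ~x6) — x8 is true.
  3. (x12 | x8 | ~x11) — x8 is true.
  4. (x10 | ~x6 | ~x8) — x10 is true.
  5. (~x12 | ~x11 | x10) — x10 is true.
  6. (~x6 | x11 | ~x2) — ~x6 is true.
  7. (x6 | x7 | ~x3) — ~x3 is true.
  8. (~x5 | x4 | ~x6) — ~x6 is true.
  9. (~x12 | x1 | ~x4) — ~x4 is true.
  10. (~x7 | ~x9 | x8) — x8 is true.
  11. (~x3 | x9 | x12) — x12 is true.
  12. (~x5 | x2 | x9) — x2 is true.
  13. (x6 | ~x11 | ~x9) — ~x9 is true.
  14. (x2 | x10 | x4) — x10 is true.
  15. (x4 | x11 | x8) — x8 is true.
  16. (x1 | x3 | x8) — x8 is true.
  17. (x6 | ~x1 | ~x11) — ~x1 is true.
  18. (x6 | x7 | x12) — x12 is true.
  19. (x8 | x10 | ~x1) — x8 is true.
  20. (x11 | x6 | ~x9) — x11 is true.
  21. (~x6 | x9 | ~x5) — ~x6 is true.
  22. (~x10 | ~x4 | x11) — x11 is true.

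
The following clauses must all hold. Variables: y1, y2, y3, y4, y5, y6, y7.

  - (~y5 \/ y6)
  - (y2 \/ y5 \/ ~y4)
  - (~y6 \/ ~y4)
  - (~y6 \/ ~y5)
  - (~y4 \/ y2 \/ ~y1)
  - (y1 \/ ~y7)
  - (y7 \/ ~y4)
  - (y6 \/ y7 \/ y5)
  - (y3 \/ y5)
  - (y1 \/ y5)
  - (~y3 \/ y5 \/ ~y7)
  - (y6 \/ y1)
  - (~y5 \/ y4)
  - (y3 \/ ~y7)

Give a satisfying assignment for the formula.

y1 = T, y2 = F, y3 = T, y4 = F, y5 = F, y6 = T, y7 = F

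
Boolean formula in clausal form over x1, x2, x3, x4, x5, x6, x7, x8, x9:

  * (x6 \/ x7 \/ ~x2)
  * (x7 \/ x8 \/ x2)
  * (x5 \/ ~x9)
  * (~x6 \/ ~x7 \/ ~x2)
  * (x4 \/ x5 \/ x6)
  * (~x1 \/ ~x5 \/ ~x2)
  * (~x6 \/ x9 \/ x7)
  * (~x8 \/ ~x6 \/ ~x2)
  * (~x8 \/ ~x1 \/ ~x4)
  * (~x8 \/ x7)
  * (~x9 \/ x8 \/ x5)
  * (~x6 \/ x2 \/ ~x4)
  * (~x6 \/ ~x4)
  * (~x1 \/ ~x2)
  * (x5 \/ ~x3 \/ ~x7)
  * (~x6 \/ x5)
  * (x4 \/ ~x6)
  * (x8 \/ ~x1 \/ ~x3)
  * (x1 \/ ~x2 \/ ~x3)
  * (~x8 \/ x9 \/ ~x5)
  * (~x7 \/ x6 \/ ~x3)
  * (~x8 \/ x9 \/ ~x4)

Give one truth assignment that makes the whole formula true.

x1=F  x2=F  x3=F  x4=T  x5=T  x6=F  x7=T  x8=T  x9=T

Pure literal: x3 appears only negated; assign x3 = False.
Branch on x1: take x1 = False.
Set x2 = False and propagate.
The remaining clauses are satisfied by x4 = True, x5 = True, x6 = False, x7 = True, x8 = True, x9 = True.
Every clause has at least one true literal under this assignment.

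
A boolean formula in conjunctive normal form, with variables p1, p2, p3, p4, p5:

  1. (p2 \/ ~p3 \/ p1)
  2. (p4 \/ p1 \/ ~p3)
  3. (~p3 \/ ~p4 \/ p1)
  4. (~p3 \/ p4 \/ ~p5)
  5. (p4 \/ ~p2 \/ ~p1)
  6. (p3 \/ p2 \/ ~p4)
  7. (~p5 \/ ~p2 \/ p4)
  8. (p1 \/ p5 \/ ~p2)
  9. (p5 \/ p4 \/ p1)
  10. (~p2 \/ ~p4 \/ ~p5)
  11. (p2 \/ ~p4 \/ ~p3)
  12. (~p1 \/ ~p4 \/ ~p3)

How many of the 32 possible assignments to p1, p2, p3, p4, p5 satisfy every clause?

5

Satisfying assignments:
  p1=0 p2=0 p3=0 p4=0 p5=1
  p1=1 p2=0 p3=0 p4=0 p5=0
  p1=1 p2=0 p3=0 p4=0 p5=1
  p1=1 p2=0 p3=1 p4=0 p5=0
  p1=1 p2=1 p3=0 p4=1 p5=0
Count: 5.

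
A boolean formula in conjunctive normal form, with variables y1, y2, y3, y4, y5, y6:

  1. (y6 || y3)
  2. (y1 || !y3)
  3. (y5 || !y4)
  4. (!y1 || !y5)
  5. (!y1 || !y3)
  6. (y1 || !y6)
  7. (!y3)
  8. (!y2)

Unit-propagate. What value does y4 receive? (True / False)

Unit clause (!y3) sets y3 = False.
(y3 || y6): since y3 = False, the clause reduces to (y6). y6 = True.
(y1 || !y6): since y6 = True, the clause reduces to (y1). y1 = True.
(!y1 || !y5) with y1 = True leaves only !y5, so y5 = False.
In (y5 || !y4), y5 is now false; !y4 must hold, so y4 = False.

False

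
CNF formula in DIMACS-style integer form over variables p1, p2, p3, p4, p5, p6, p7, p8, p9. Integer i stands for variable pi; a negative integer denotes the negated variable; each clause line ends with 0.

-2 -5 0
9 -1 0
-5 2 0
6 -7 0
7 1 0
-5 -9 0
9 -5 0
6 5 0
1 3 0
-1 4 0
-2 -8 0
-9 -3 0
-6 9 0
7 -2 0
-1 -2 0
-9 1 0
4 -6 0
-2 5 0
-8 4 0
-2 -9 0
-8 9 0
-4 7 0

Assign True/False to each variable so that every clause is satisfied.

p1 = T, p2 = F, p3 = F, p4 = T, p5 = F, p6 = T, p7 = T, p8 = T, p9 = T

Check each clause:
  1. (¬p2 ∨ ¬p5) — ¬p5 is true.
  2. (p9 ∨ ¬p1) — p9 is true.
  3. (¬p5 ∨ p2) — ¬p5 is true.
  4. (p6 ∨ ¬p7) — p6 is true.
  5. (p1 ∨ p7) — p1 is true.
  6. (¬p9 ∨ ¬p5) — ¬p5 is true.
  7. (¬p5 ∨ p9) — p9 is true.
  8. (p6 ∨ p5) — p6 is true.
  9. (p1 ∨ p3) — p1 is true.
  10. (¬p1 ∨ p4) — p4 is true.
  11. (¬p2 ∨ ¬p8) — ¬p2 is true.
  12. (¬p3 ∨ ¬p9) — ¬p3 is true.
  13. (p9 ∨ ¬p6) — p9 is true.
  14. (¬p2 ∨ p7) — ¬p2 is true.
  15. (¬p1 ∨ ¬p2) — ¬p2 is true.
  16. (¬p9 ∨ p1) — p1 is true.
  17. (p4 ∨ ¬p6) — p4 is true.
  18. (p5 ∨ ¬p2) — ¬p2 is true.
  19. (¬p8 ∨ p4) — p4 is true.
  20. (¬p9 ∨ ¬p2) — ¬p2 is true.
  21. (¬p8 ∨ p9) — p9 is true.
  22. (¬p4 ∨ p7) — p7 is true.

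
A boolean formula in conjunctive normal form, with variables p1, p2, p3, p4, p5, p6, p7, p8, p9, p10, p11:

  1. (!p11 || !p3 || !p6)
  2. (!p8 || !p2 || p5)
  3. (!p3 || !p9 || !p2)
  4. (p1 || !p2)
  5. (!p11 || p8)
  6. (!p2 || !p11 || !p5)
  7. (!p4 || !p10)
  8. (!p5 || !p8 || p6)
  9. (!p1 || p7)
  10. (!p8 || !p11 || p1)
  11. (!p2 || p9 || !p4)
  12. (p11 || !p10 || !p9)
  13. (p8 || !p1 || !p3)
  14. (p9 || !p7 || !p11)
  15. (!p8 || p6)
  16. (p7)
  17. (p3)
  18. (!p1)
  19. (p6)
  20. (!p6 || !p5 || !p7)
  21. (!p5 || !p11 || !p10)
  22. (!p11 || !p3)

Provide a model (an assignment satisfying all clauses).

p1=0, p2=0, p3=1, p4=1, p5=0, p6=1, p7=1, p8=1, p9=0, p10=0, p11=0

Unit propagation: (p7) forces p7 = True.
Unit propagation: (p3) forces p3 = True.
Unit propagation: (!p1) forces p1 = False.
The clause (!p2) is unit: p2 must be False.
Unit propagation: (p6) forces p6 = True.
(!p11) is a unit clause, so p11 = False.
The clause (!p5) is unit: p5 must be False.
Pure literal: p9 appears only negated; assign p9 = False.
p10 occurs only negated in the remaining clauses — set p10 = False.
p4, p8 are now unconstrained; take p4 = True, p8 = True.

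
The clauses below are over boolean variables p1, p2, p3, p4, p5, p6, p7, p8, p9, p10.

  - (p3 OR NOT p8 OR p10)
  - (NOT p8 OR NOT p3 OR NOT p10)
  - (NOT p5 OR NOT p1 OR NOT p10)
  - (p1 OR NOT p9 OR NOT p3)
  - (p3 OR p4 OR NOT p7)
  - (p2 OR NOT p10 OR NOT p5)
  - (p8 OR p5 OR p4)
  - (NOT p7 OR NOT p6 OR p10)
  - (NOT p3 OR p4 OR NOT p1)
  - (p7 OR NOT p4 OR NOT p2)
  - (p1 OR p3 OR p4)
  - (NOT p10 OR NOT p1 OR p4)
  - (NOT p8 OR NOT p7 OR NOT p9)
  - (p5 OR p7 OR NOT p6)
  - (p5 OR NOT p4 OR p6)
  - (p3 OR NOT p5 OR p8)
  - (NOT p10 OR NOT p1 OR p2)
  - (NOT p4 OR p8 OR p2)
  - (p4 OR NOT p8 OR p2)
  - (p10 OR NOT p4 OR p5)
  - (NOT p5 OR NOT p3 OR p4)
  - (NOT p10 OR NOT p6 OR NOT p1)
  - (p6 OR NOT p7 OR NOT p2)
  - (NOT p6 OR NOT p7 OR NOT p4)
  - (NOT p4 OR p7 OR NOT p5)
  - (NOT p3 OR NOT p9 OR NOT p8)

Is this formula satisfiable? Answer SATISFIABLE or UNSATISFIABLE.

SATISFIABLE

p9 occurs only negated in the remaining clauses — set p9 = False.
Try p1 = False.
Try p2 = False.
The remaining clauses are satisfied by p3 = True, p4 = True, p5 = True, p6 = False, p7 = True, p8 = True, p10 = False.
So p1 = F, p2 = F, p3 = T, p4 = T, p5 = T, p6 = F, p7 = T, p8 = T, p9 = F, p10 = F is a satisfying assignment.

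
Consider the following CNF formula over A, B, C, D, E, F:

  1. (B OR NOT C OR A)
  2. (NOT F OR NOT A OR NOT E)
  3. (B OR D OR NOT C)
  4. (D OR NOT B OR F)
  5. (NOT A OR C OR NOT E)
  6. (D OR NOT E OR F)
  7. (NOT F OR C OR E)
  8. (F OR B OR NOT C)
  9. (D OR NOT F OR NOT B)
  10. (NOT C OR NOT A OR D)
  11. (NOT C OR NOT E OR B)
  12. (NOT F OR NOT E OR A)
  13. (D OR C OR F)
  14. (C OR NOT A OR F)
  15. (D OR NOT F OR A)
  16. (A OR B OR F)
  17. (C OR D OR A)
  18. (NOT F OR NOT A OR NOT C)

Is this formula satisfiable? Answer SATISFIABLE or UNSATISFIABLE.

SATISFIABLE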